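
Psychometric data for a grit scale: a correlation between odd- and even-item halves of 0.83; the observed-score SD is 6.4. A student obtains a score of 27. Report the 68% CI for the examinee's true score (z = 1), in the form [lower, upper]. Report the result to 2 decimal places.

[25.05, 28.95]

Spearman-Brown: r = 2(0.83) / (1 + 0.83) = 1.6600 / 1.8300 ≃ 0.9071
SEM = 6.4000 · √(1 − 0.9071) = 6.4000 · √0.0929 ≃ 6.4000 · 0.3048 ≃ 1.9506
1 · SEM ≃ 1.9506
Interval: (25.0494, 28.9506)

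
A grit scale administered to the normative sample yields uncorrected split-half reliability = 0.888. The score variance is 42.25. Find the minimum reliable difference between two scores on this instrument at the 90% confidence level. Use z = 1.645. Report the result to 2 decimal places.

3.68

σ = 42.25^(1/2) = 6.500
Full-length reliability (Spearman-Brown) = 2(0.888)/(1+0.888) ≈ 0.941
The standard error of measurement is 6.500×√(1 − 0.941) ≈ 6.500×0.244 ≈ 1.583.
SE_diff = √2 × SEM ≈ 2.239
Minimum reliable difference = 1.645 × SE_diff ≈ 1.645 × 2.239 ≈ 3.683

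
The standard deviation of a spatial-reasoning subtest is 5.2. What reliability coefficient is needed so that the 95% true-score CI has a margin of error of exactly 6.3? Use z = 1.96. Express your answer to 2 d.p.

SEM needed = half-width / z = 6.3/1.96 ≈ 3.2143
Required reliability = 1 − (SEM/SD)² = 1 − 0.3821 ≈ 0.6179

0.62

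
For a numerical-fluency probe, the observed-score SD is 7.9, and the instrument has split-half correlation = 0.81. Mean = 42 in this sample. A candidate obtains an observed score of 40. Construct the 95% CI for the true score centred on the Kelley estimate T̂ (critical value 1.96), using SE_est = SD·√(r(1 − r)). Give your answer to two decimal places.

[35.46, 44.96]

Spearman-Brown: r = 2(0.81) / (1 + 0.81) = 1.620 / 1.810 ≈ 0.895
Estimated true score = 0.895·40 + (1 − 0.895)·42 ≈ 40.210
SE_est = SD · √(r(1 − r)) = 7.900 · √0.094 ≈ 7.900 · 0.307 ≈ 2.421
CI = 40.210 ± 1.96 · 2.421 → [35.464, 44.956]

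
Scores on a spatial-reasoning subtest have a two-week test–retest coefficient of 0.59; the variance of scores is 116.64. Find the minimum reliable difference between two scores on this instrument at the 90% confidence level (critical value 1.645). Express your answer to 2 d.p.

SD = √116.64 = 10.8000
SEM = 10.8000 × √(1 − 0.5900) = 10.8000 × √0.4100 ≃ 10.8000 × 0.6403 ≃ 6.9154
SE_diff = SEM × √2 ≃ 6.9154 × 1.4142 ≃ 9.7798
Minimum reliable difference = 1.645 × SE_diff ≃ 1.645 × 9.7798 ≃ 16.0878

16.09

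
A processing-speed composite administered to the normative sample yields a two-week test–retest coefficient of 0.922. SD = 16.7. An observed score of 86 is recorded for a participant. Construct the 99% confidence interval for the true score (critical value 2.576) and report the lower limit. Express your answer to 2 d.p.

73.99

SEM = 16.7000·√(1 − 0.9220) ≃ 4.6641
2.576 · SEM ≃ 12.0146
Lower bound: 86 − 12.0146 = 73.9854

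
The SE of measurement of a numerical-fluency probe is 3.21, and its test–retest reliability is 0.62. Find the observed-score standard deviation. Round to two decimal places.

5.21

SD = 3.21 / √(1 − 0.62) ≈ 5.2073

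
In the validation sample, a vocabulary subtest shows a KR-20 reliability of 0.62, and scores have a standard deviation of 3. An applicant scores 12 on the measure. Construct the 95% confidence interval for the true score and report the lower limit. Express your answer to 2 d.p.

8.38

SEM = 3.00000*√(1 − 0.62000) ≈ 1.84932
1.96 * SEM ≈ 3.62468
Lower limit = 12 − 3.62468 ≈ 8.37532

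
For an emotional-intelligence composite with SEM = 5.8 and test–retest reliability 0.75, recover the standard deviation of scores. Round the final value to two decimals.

11.60

SD = SEM / √(1 − r) = 5.8 / √0.250 ≈ 5.8 / 0.500 ≈ 11.600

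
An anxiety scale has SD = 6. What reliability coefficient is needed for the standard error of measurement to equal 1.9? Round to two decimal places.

0.90

r = 1 − (1.90000/6)² ≃ 1 − 0.10028 ≃ 0.89972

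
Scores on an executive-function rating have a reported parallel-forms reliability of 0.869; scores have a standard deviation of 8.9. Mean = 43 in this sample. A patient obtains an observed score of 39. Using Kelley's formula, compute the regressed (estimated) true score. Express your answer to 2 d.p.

T̂ = 0.8690(39) + 0.1310(43) ≈ 39.5240

39.52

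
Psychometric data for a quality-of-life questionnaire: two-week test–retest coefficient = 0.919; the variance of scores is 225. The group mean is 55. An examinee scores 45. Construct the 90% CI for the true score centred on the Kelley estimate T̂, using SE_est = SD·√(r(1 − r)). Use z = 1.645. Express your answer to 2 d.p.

SD = √225 = 15.00000
T̂ = r·X + (1 − r)·M = 0.91900·45 + 0.08100·55 = 41.35500 + 4.45500 ≈ 45.81000
SE_est = SD · √(r(1 − r)) = 15.00000 · √0.07444 ≈ 15.00000 · 0.27284 ≈ 4.09253
CI = 45.81000 ± 1.645 · 4.09253 → [39.07779, 52.54221]

[39.08, 52.54]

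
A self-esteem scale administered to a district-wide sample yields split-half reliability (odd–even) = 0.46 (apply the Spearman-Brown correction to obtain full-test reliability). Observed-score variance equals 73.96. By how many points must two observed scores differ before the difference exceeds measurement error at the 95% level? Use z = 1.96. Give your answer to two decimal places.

SD = √73.96 ≃ 8.60000
Spearman-Brown: r = 2(0.46) / (1 + 0.46) = 0.92000 / 1.46000 ≃ 0.63014
The standard error of measurement is 8.60000·√(1 − 0.63014) ≃ 8.60000·0.60816 ≃ 5.23021.
Standard error of the difference = 5.23021·√2 ≃ 7.39663
Minimum reliable difference = 1.96 · SE_diff ≃ 1.96 · 7.39663 ≃ 14.49740

14.50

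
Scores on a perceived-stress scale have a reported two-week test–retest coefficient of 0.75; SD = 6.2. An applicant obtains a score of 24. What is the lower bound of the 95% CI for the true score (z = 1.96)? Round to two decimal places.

17.92

The standard error of measurement is 6.2000·√(1 − 0.7500) ≈ 6.2000·0.5000 ≈ 3.1000.
1.96 · SEM ≈ 6.0760
Lower limit = 24 − 6.0760 ≈ 17.9240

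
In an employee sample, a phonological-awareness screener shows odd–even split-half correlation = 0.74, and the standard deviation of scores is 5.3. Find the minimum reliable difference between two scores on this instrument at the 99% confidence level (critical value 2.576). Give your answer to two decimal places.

7.46

Spearman-Brown: r = 2(0.74) / (1 + 0.74) = 1.48000 / 1.74000 ≈ 0.85057
The standard error of measurement is 5.30000×√(1 − 0.85057) ≈ 5.30000×0.38656 ≈ 2.04875.
SE_diff = √2 × SEM ≈ 2.89736
Smallest detectable difference = 2.576×2.89736 ≈ 7.46361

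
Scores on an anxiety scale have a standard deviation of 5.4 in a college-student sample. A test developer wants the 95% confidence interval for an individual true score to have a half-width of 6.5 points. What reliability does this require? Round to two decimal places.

Required SEM = 6.5 / 1.96 ≈ 3.316
Required reliability = 1 − (SEM/SD)² = 1 − 0.377 ≈ 0.623

0.62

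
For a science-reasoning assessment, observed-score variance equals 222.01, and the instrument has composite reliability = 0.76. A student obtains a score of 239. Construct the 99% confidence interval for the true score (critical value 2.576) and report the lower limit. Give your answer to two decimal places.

SD = √222.01 ≈ 14.900
The standard error of measurement is 14.900·√(1 − 0.760) ≈ 14.900·0.490 ≈ 7.299.
2.576 · SEM ≈ 18.803
Lower bound: 239 − 18.803 = 220.197

220.20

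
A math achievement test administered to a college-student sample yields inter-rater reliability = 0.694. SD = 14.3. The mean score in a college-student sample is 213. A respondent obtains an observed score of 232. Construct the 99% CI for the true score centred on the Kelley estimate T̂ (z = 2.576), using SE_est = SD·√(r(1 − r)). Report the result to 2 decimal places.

[209.21, 243.16]

T̂ = 0.694(232) + 0.306(213) ≈ 226.186
SE_est = SD * √(r(1 − r)) = 14.300 * √0.212 ≈ 14.300 * 0.461 ≈ 6.590
CI = 226.186 ± 2.576 * 6.590 → [209.211, 243.161]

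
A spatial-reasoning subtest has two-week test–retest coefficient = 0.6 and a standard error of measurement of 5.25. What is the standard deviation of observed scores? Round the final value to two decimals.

8.30

SD = 5.25 / √(1 − 0.6) ≈ 8.3010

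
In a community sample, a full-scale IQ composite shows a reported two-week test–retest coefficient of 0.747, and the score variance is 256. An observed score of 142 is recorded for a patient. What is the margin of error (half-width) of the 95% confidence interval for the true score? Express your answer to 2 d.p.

15.77

SD = √256 ≈ 16.000
The standard error of measurement is 16.000×√(1 − 0.747) ≈ 16.000×0.503 ≈ 8.048.
Margin = 1.96 × 8.048 ≈ 15.774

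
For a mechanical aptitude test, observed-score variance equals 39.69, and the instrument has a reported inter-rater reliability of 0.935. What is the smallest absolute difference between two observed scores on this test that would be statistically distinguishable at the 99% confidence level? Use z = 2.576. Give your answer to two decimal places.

SD = √39.69 ≈ 6.300
SEM = 6.300*√(1 − 0.935) ≈ 1.606
SE_diff = SEM * √2 ≈ 1.606 * 1.414 ≈ 2.271
Minimum reliable difference = 2.576 * SE_diff ≈ 2.576 * 2.271 ≈ 5.851

5.85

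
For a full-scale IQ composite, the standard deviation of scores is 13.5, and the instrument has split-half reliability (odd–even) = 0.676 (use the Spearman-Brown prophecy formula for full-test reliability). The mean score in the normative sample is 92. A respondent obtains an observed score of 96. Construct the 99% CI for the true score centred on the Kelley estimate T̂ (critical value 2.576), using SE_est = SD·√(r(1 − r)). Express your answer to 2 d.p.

[81.49, 108.96]

r_full = 2·0.676 / (1 + 0.676) ≈ 0.807
T̂ = 0.807(96) + 0.193(92) ≈ 95.227
SE_est = SD · √(r(1 − r)) = 13.500 · √0.156 ≈ 13.500 · 0.395 ≈ 5.331
99% CI: 95.227 ± 13.733 ≈ (81.494, 108.960)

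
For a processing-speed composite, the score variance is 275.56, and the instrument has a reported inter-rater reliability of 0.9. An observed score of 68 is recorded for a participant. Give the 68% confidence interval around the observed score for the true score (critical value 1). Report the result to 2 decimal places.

SD = √275.56 ≃ 16.6000
SEM = 16.6000 × √(1 − 0.9000) = 16.6000 × √0.1000 ≃ 16.6000 × 0.3162 ≃ 5.2494
Half-width = 1×5.2494 ≃ 5.2494
CI = 68 ± 5.2494 → [62.7506, 73.2494]

[62.75, 73.25]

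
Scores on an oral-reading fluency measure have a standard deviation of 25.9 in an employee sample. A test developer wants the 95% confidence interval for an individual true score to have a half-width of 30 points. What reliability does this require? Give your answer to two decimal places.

SEM needed = half-width / z = 30/1.96 ≈ 15.306
r = 1 − (15.306/25.9)² ≈ 1 − 0.349 ≈ 0.651

0.65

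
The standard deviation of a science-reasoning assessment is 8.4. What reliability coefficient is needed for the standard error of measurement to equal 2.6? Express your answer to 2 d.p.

0.90

r = 1 − (SEM / SD)² = 1 − (2.600 / 8.4)² ≈ 1 − 0.096 ≈ 0.904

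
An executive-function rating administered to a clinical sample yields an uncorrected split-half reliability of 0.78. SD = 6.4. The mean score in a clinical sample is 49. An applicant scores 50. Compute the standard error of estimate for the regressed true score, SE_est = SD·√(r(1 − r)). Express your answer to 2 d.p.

2.11

Full-length reliability (Spearman-Brown) = 2(0.78)/(1+0.78) ≃ 0.87640
SE_est = SD · √(r(1 − r)) = 6.40000 · √0.10832 ≃ 6.40000 · 0.32912 ≃ 2.10636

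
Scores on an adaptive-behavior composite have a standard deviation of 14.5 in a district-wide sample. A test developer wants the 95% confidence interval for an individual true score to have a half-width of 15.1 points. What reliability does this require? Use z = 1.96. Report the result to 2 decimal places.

0.72

Required SEM = 15.1 / 1.96 ≈ 7.70408
Required reliability = 1 − (SEM/SD)² = 1 − 0.28230 ≈ 0.71770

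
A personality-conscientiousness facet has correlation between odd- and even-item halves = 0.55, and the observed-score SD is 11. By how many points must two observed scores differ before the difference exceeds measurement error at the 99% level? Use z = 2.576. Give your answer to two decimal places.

21.59

Full-length reliability (Spearman-Brown) = 2(0.55)/(1+0.55) ≈ 0.7097
The standard error of measurement is 11.0000·√(1 − 0.7097) ≈ 11.0000·0.5388 ≈ 5.9270.
Standard error of the difference = 5.9270·√2 ≈ 8.3820
Minimum reliable difference = 2.576 · SE_diff ≈ 2.576 · 8.3820 ≈ 21.5921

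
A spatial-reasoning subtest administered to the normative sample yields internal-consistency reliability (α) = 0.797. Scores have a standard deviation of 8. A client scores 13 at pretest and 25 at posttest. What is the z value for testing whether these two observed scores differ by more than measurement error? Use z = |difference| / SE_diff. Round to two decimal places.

The standard error of measurement is 8.0000·√(1 − 0.7970) ≈ 8.0000·0.4506 ≈ 3.6044.
Standard error of the difference = 3.6044·√2 ≈ 5.0975
z = |13 − 25| / 5.0975 = 12 / 5.0975 ≈ 2.3541

2.35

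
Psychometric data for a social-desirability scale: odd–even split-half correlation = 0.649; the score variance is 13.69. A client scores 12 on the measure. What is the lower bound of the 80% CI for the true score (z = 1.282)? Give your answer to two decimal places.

9.81

σ = 13.69^(1/2) = 3.70000
Full-length reliability (Spearman-Brown) = 2(0.649)/(1+0.649) ≈ 0.78714
SEM = 3.70000 · √(1 − 0.78714) = 3.70000 · √0.21286 ≈ 3.70000 · 0.46136 ≈ 1.70704
Margin = 1.282 · 1.70704 ≈ 2.18843
Lower limit = 12 − 2.18843 ≈ 9.81157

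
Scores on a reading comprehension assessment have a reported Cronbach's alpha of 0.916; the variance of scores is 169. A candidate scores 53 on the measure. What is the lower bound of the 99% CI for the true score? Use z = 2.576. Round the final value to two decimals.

SD = √169 = 13.0000
The standard error of measurement is 13.0000·√(1 − 0.9160) ≈ 13.0000·0.2898 ≈ 3.7678.
Margin = 2.576 · 3.7678 ≈ 9.7057
Lower limit = 53 − 9.7057 ≈ 43.2943

43.29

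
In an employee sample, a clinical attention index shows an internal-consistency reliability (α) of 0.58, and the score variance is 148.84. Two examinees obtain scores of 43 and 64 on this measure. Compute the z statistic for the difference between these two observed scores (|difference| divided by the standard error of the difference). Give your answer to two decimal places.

SD = √148.84 ≈ 12.200
SEM = 12.200 * √(1 − 0.580) = 12.200 * √0.420 ≈ 12.200 * 0.648 ≈ 7.907
SE_diff = SEM * √2 ≈ 7.907 * 1.414 ≈ 11.181
z = |43 − 64| / 11.181 = 21 / 11.181 ≈ 1.878

1.88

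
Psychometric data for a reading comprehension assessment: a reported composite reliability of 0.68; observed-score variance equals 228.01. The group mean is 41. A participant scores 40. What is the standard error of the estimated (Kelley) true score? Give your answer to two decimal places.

SD = √228.01 ≈ 15.1000
SE_est = SD · √(r(1 − r)) = 15.1000 · √0.2176 ≈ 15.1000 · 0.4665 ≈ 7.0438

7.04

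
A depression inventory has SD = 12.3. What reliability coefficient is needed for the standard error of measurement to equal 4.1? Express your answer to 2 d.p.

r = 1 − (SEM / SD)² = 1 − (4.10000 / 12.3)² ≃ 1 − 0.11111 ≃ 0.88889

0.89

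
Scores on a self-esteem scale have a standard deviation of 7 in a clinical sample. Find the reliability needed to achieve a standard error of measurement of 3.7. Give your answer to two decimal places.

r = 1 − (SEM / SD)² = 1 − (3.700 / 7)² ≃ 1 − 0.279 ≃ 0.721

0.72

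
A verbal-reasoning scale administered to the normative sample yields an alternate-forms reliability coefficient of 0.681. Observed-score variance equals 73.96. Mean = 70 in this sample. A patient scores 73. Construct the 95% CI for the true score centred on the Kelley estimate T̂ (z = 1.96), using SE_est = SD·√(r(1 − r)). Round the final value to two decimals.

SD = √73.96 ≈ 8.600
T̂ = 0.681(73) + 0.319(70) ≈ 72.043
SE_est = SD * √(r(1 − r)) = 8.600 * √0.217 ≈ 8.600 * 0.466 ≈ 4.008
95% CI: 72.043 ± 7.856 ≈ (64.187, 79.899)

[64.19, 79.90]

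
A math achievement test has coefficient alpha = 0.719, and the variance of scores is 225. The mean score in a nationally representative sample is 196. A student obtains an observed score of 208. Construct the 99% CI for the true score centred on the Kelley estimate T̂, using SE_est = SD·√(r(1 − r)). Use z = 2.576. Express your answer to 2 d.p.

[187.26, 222.00]

SD = √225 = 15.000
Estimated true score = 0.719×208 + (1 − 0.719)×196 ≃ 204.628
SE_est = 15.000×√(0.719×0.281) ≃ 6.742
CI = 204.628 ± 2.576 × 6.742 → [187.260, 221.996]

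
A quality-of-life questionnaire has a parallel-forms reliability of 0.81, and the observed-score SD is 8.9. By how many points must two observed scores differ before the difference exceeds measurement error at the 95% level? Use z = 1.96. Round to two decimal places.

SEM = 8.9000·√(1 − 0.8100) ≈ 3.8794
Standard error of the difference = 3.8794·√2 ≈ 5.4863
Smallest detectable difference = 1.96·5.4863 ≈ 10.7532

10.75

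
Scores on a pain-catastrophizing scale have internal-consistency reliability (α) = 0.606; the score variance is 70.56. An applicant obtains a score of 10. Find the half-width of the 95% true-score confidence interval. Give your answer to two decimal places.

SD = √70.56 = 8.400
SEM = 8.400 * √(1 − 0.606) = 8.400 * √0.394 ≃ 8.400 * 0.628 ≃ 5.273
1.96 * SEM ≃ 10.334

10.33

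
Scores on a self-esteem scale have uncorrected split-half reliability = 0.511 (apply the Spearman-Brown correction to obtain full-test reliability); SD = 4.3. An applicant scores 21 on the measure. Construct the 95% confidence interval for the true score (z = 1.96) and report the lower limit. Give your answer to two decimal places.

16.21

r_full = 2·0.511 / (1 + 0.511) ≈ 0.6764
SEM = 4.3000 × √(1 − 0.6764) = 4.3000 × √0.3236 ≈ 4.3000 × 0.5689 ≈ 2.4462
Half-width = 1.96×2.4462 ≈ 4.7945
Lower limit = 21 − 4.7945 ≈ 16.2055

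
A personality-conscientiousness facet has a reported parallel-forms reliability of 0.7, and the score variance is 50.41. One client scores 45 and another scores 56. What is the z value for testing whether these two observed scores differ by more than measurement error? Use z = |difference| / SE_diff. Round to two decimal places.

SD = √50.41 = 7.10000
SEM = 7.10000 · √(1 − 0.70000) = 7.10000 · √0.30000 ≈ 7.10000 · 0.54772 ≈ 3.88883
Standard error of the difference = 3.88883·√2 ≈ 5.49964
z = |45 − 56| / 5.49964 = 11 / 5.49964 ≈ 2.00013

2.00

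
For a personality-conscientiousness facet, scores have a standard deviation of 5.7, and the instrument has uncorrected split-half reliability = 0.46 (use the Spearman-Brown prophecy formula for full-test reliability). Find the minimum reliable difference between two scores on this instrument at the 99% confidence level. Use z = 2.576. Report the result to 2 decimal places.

Full-length reliability (Spearman-Brown) = 2(0.46)/(1+0.46) ≈ 0.630
SEM = 5.700×√(1 − 0.630) ≈ 3.467
Standard error of the difference = 3.467·√2 ≈ 4.902
Smallest detectable difference = 2.576×4.902 ≈ 12.629

12.63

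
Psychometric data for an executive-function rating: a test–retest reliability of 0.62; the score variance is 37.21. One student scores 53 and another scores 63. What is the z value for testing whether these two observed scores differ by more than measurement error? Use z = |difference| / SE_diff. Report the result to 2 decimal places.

σ = 37.21^(1/2) = 6.100
SEM = 6.100*√(1 − 0.620) ≈ 3.760
SE_diff = SEM * √2 ≈ 3.760 * 1.414 ≈ 5.318
z = 10 / 5.318 ≈ 1.880

1.88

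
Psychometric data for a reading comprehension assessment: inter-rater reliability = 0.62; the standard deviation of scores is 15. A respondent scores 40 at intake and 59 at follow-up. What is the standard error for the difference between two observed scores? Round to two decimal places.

13.08

The standard error of measurement is 15.0000·√(1 − 0.6200) ≈ 15.0000·0.6164 ≈ 9.2466.
Standard error of the difference = 9.2466·√2 ≈ 13.0767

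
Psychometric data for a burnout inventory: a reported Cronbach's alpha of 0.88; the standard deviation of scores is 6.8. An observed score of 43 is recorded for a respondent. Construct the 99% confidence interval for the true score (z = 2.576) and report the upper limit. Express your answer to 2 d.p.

SEM = 6.8000·√(1 − 0.8800) ≈ 2.3556
2.576 · SEM ≈ 6.0680
Upper bound: 43 + 6.0680 = 49.0680

49.07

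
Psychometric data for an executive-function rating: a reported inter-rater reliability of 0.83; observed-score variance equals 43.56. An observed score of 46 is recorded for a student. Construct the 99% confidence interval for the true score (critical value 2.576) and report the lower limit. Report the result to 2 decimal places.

SD = √43.56 = 6.60000
SEM = 6.60000 * √(1 − 0.83000) = 6.60000 * √0.17000 ≈ 6.60000 * 0.41231 ≈ 2.72125
Half-width = 2.576*2.72125 ≈ 7.00994
Lower bound: 46 − 7.00994 = 38.99006

38.99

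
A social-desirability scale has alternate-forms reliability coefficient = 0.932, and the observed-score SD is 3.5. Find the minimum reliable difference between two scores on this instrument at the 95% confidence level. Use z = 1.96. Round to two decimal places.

SEM = 3.5000 × √(1 − 0.9320) = 3.5000 × √0.0680 ≈ 3.5000 × 0.2608 ≈ 0.9127
Standard error of the difference = 0.9127·√2 ≈ 1.2907
Smallest detectable difference = 1.96×1.2907 ≈ 2.5298

2.53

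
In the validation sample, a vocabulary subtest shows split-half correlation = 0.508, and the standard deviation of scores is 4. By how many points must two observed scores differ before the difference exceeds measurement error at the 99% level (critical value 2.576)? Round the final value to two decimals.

Spearman-Brown: r = 2(0.508) / (1 + 0.508) = 1.01600 / 1.50800 ≈ 0.67374
SEM = 4.00000×√(1 − 0.67374) ≈ 2.28477
SE_diff = SEM × √2 ≈ 2.28477 × 1.41421 ≈ 3.23115
Minimum reliable difference = 2.576 × SE_diff ≈ 2.576 × 3.23115 ≈ 8.32344

8.32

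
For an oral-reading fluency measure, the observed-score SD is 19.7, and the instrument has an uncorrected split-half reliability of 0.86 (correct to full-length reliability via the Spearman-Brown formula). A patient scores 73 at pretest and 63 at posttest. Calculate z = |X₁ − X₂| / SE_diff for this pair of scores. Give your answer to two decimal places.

Full-length reliability (Spearman-Brown) = 2(0.86)/(1+0.86) ≈ 0.9247
SEM = 19.7000 × √(1 − 0.9247) = 19.7000 × √0.0753 ≈ 19.7000 × 0.2744 ≈ 5.4047
SE_diff = SEM × √2 ≈ 5.4047 × 1.4142 ≈ 7.6434
z = 10 / 7.6434 ≈ 1.3083

1.31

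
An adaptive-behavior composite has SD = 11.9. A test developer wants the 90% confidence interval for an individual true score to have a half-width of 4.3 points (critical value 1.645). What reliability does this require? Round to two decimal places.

0.95

Required SEM = 4.3 / 1.645 ≈ 2.61398
Required reliability = 1 − (SEM/SD)² = 1 − 0.04825 ≈ 0.95175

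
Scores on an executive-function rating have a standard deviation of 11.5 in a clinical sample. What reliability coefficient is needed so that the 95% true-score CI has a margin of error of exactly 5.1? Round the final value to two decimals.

0.95

Required SEM = 5.1 / 1.96 ≈ 2.602
Required reliability = 1 − (SEM/SD)² = 1 − 0.051 ≈ 0.949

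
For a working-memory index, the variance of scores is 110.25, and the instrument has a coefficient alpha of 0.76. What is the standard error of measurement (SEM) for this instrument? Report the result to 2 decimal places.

5.14

σ = 110.25^(1/2) = 10.50000
SEM = 10.50000·√(1 − 0.76000) ≃ 5.14393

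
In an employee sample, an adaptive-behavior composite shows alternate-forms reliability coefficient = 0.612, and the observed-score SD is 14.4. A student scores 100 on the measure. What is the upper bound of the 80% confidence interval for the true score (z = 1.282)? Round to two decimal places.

SEM = 14.4000×√(1 − 0.6120) ≈ 8.9697
1.282 × SEM ≈ 11.4992
Upper bound: 100 + 11.4992 = 111.4992

111.50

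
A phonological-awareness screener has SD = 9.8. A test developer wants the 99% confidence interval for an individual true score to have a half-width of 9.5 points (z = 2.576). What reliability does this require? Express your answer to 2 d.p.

0.86

Required SEM = 9.5 / 2.576 ≈ 3.68789
r = 1 − (3.68789/9.8)² ≈ 1 − 0.14161 ≈ 0.85839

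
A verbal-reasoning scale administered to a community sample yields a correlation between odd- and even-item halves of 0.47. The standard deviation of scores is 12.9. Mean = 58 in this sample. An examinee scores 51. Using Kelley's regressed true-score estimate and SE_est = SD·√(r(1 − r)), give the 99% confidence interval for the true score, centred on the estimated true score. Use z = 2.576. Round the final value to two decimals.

r_full = 2·0.47 / (1 + 0.47) ≈ 0.6395
T̂ = 0.6395(51) + 0.3605(58) ≈ 53.5238
SE_est = 12.9000*√(0.6395*0.3605) ≈ 6.1940
99% CI: 53.5238 ± 15.9559 ≈ (37.5680, 69.4797)

[37.57, 69.48]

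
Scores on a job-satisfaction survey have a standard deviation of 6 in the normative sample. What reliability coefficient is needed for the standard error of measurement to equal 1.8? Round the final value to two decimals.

0.91

r = 1 − (1.800/6)² ≃ 1 − 0.090 ≃ 0.910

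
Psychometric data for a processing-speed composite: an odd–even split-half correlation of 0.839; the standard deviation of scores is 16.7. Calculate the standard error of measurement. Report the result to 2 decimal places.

4.94

r_full = 2·0.839 / (1 + 0.839) ≈ 0.91245
SEM = 16.70000×√(1 − 0.91245) ≈ 4.94127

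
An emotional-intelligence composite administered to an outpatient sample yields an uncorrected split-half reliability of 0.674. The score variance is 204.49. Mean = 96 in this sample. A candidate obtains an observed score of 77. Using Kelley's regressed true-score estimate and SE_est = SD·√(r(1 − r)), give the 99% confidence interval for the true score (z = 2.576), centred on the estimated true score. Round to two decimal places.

SD = √204.49 ≈ 14.30000
r_full = 2·0.674 / (1 + 0.674) ≈ 0.80526
T̂ = r·X + (1 − r)·M = 0.80526·77 + 0.19474·96 ≈ 62.00478 + 18.69534 ≈ 80.70012
SE_est = SD · √(r(1 − r)) = 14.30000 · √0.15682 ≈ 14.30000 · 0.39600 ≈ 5.66284
99% CI: 80.70012 ± 14.58748 ≈ (66.11264, 95.28760)

[66.11, 95.29]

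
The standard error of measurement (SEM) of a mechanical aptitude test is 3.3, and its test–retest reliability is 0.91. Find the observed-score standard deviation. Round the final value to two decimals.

SD = SEM / √(1 − r) = 3.3 / √0.090 ≈ 3.3 / 0.300 ≈ 11.000

11.00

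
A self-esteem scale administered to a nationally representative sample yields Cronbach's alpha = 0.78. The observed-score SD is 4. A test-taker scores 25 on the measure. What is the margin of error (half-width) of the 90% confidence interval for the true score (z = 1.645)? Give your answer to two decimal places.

The standard error of measurement is 4.000·√(1 − 0.780) ≈ 4.000·0.469 ≈ 1.876.
Margin = 1.645 · 1.876 ≈ 3.086

3.09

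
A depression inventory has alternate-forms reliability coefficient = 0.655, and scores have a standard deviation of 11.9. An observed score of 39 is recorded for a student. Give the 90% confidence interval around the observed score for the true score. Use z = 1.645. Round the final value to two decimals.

SEM = 11.900 * √(1 − 0.655) = 11.900 * √0.345 ≃ 11.900 * 0.587 ≃ 6.990
Margin = 1.645 * 6.990 ≃ 11.498
90% CI: 39 ± 11.498 = [27.502, 50.498]

[27.50, 50.50]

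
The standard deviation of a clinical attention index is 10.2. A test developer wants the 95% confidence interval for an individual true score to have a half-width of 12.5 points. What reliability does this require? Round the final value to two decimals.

SEM needed = half-width / z = 12.5/1.96 ≈ 6.3776
r = 1 − (6.3776/10.2)² ≈ 1 − 0.3909 ≈ 0.6091

0.61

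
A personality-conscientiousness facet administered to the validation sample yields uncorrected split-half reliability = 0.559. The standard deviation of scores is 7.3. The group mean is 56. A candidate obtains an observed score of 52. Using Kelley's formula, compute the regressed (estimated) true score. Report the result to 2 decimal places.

53.13

Full-length reliability (Spearman-Brown) = 2(0.559)/(1+0.559) ≈ 0.717
Estimated true score = 0.717·52 + (1 − 0.717)·56 ≈ 53.131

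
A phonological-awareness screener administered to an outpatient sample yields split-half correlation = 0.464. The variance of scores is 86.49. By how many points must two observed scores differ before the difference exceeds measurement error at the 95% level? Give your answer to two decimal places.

15.60

SD = √86.49 ≈ 9.300
Spearman-Brown: r = 2(0.464) / (1 + 0.464) = 0.928 / 1.464 ≈ 0.634
SEM = 9.300 × √(1 − 0.634) = 9.300 × √0.366 ≈ 9.300 × 0.605 ≈ 5.627
SE_diff = √2 × SEM ≈ 7.958
Minimum reliable difference = 1.96 × SE_diff ≈ 1.96 × 7.958 ≈ 15.598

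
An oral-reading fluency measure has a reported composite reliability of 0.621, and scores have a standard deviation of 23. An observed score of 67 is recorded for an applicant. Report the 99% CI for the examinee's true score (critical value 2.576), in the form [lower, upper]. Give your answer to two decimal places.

[30.53, 103.47]

SEM = 23.0000 · √(1 − 0.6210) = 23.0000 · √0.3790 ≈ 23.0000 · 0.6156 ≈ 14.1595
2.576 · SEM ≈ 36.4748
Interval: (30.5252, 103.4748)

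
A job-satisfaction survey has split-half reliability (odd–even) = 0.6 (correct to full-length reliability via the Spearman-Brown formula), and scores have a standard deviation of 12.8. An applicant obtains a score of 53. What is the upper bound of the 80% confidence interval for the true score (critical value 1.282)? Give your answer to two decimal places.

61.20

r_full = 2·0.6 / (1 + 0.6) ≈ 0.75000
SEM = 12.80000·√(1 − 0.75000) ≈ 6.40000
Margin = 1.282 · 6.40000 ≈ 8.20480
Upper bound: 53 + 8.20480 = 61.20480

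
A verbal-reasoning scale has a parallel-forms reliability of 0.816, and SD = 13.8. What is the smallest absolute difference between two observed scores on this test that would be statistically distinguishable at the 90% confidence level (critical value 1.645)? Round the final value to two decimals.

SEM = 13.8000×√(1 − 0.8160) ≈ 5.9195
SE_diff = √2 × SEM ≈ 8.3715
Smallest detectable difference = 1.645×8.3715 ≈ 13.7711

13.77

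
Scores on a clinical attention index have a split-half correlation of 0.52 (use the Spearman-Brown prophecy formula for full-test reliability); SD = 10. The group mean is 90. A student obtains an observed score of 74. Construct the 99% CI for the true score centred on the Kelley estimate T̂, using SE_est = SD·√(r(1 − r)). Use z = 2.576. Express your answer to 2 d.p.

Spearman-Brown: r = 2(0.52) / (1 + 0.52) = 1.0400 / 1.5200 ≃ 0.6842
T̂ = 0.6842(74) + 0.3158(90) ≃ 79.0526
SE_est = 10.0000·√(0.6842·0.3158) ≃ 4.6483
99% CI: 79.0526 ± 11.9740 ≃ (67.0786, 91.0266)

[67.08, 91.03]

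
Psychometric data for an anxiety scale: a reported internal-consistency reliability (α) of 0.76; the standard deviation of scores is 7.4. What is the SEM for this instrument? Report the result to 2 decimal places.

3.63

SEM = 7.40000×√(1 − 0.76000) ≈ 3.62524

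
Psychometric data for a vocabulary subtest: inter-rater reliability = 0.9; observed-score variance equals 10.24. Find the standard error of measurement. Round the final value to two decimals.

1.01

SD = √10.24 ≃ 3.2000
SEM = 3.2000 * √(1 − 0.9000) = 3.2000 * √0.1000 ≃ 3.2000 * 0.3162 ≃ 1.0119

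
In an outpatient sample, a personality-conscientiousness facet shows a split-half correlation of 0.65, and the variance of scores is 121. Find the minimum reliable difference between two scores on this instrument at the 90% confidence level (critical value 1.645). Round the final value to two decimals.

σ = 121^(1/2) = 11.000
Spearman-Brown: r = 2(0.65) / (1 + 0.65) = 1.300 / 1.650 ≃ 0.788
SEM = 11.000 · √(1 − 0.788) = 11.000 · √0.212 ≃ 11.000 · 0.461 ≃ 5.066
SE_diff = √2 · SEM ≃ 7.165
Minimum reliable difference = 1.645 · SE_diff ≃ 1.645 · 7.165 ≃ 11.786

11.79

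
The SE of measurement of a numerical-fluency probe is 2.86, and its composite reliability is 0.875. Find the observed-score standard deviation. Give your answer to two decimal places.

8.09

σ = SEM·(1 − r)^(−1/2) ≈ 2.86·2.828 ≈ 8.089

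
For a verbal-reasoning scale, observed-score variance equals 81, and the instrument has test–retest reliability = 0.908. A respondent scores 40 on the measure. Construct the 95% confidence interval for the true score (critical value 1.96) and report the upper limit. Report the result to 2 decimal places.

SD = √81 = 9.0000
SEM = 9.0000·√(1 − 0.9080) ≈ 2.7298
Margin = 1.96 · 2.7298 ≈ 5.3505
Upper limit = 40 + 5.3505 ≈ 45.3505

45.35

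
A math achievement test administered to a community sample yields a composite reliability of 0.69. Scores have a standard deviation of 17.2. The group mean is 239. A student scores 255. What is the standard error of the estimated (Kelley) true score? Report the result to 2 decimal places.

SE_est = 17.2000*√(0.6900*0.3100) ≃ 7.9549

7.95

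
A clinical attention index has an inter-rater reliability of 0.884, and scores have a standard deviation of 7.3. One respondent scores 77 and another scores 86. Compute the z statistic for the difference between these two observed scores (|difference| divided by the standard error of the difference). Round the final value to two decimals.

SEM = 7.3000 · √(1 − 0.8840) = 7.3000 · √0.1160 ≃ 7.3000 · 0.3406 ≃ 2.4863
SE_diff = √2 · SEM ≃ 3.5161
z = |77 − 86| / 3.5161 = 9 / 3.5161 ≃ 2.5596

2.56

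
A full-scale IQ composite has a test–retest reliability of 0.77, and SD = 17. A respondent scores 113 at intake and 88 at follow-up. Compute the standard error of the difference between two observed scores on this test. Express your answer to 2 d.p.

SEM = 17.000 · √(1 − 0.770) = 17.000 · √0.230 ≃ 17.000 · 0.480 ≃ 8.153
Standard error of the difference = 8.153·√2 ≃ 11.530

11.53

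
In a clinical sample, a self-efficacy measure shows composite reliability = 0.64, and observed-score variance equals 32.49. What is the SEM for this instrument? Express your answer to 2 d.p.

SD = √32.49 = 5.700
SEM = 5.700 × √(1 − 0.640) = 5.700 × √0.360 ≃ 5.700 × 0.600 ≃ 3.420

3.42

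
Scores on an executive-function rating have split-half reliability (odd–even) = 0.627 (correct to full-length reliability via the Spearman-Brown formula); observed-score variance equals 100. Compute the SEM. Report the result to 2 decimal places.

SD = √100 = 10.000
Full-length reliability (Spearman-Brown) = 2(0.627)/(1+0.627) ≃ 0.771
SEM = 10.000 · √(1 − 0.771) = 10.000 · √0.229 ≃ 10.000 · 0.479 ≃ 4.788

4.79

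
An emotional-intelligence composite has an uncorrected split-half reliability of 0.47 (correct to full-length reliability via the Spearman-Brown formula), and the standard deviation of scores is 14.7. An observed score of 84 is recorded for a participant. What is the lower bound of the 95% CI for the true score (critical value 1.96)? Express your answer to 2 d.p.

66.70

Full-length reliability (Spearman-Brown) = 2(0.47)/(1+0.47) ≈ 0.63946
SEM = 14.70000 * √(1 − 0.63946) = 14.70000 * √0.36054 ≈ 14.70000 * 0.60045 ≈ 8.82666
Margin = 1.96 * 8.82666 ≈ 17.30026
Lower bound: 84 − 17.30026 = 66.69974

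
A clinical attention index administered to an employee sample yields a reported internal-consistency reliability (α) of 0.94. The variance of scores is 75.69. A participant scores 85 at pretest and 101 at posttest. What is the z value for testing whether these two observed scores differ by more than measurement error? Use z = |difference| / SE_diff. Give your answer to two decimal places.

5.31

σ = 75.69^(1/2) = 8.7000
SEM = 8.7000*√(1 − 0.9400) ≈ 2.1311
Standard error of the difference = 2.1311·√2 ≈ 3.0138
z = |85 − 101| / 3.0138 = 16 / 3.0138 ≈ 5.3090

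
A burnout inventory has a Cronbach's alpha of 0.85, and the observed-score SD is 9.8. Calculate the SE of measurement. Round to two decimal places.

3.80

SEM = 9.80000 × √(1 − 0.85000) = 9.80000 × √0.15000 ≈ 9.80000 × 0.38730 ≈ 3.79552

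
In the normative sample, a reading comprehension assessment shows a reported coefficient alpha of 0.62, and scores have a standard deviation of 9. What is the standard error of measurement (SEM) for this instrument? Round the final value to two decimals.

5.55

SEM = 9.000 · √(1 − 0.620) = 9.000 · √0.380 ≈ 9.000 · 0.616 ≈ 5.548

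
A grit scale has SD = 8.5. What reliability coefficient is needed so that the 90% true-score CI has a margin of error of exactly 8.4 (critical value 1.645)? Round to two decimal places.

Required SEM = 8.4 / 1.645 ≈ 5.106
Required reliability = 1 − (SEM/SD)² = 1 − 0.361 ≈ 0.639

0.64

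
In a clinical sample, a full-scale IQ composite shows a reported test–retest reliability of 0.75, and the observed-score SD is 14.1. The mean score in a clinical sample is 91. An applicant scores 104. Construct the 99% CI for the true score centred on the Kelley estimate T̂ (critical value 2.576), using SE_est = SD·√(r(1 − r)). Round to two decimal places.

[85.02, 116.48]

T̂ = r·X + (1 − r)·M = 0.7500·104 + 0.2500·91 = 78.0000 + 22.7500 ≃ 100.7500
SE_est = SD · √(r(1 − r)) = 14.1000 · √0.1875 ≃ 14.1000 · 0.4330 ≃ 6.1055
CI = 100.7500 ± 2.576 · 6.1055 → [85.0223, 116.4777]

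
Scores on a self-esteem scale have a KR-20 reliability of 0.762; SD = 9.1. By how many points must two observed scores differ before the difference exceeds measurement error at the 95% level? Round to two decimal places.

SEM = 9.10000 · √(1 − 0.76200) = 9.10000 · √0.23800 ≈ 9.10000 · 0.48785 ≈ 4.43946
SE_diff = SEM · √2 ≈ 4.43946 · 1.41421 ≈ 6.27834
Smallest detectable difference = 1.96·6.27834 ≈ 12.30555

12.31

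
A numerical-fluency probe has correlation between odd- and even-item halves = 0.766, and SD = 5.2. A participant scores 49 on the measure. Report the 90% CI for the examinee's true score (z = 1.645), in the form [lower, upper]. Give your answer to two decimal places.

r_full = 2·0.766 / (1 + 0.766) ≃ 0.86750
SEM = 5.20000×√(1 − 0.86750) ≃ 1.89285
1.645 × SEM ≃ 3.11374
Interval: (45.88626, 52.11374)

[45.89, 52.11]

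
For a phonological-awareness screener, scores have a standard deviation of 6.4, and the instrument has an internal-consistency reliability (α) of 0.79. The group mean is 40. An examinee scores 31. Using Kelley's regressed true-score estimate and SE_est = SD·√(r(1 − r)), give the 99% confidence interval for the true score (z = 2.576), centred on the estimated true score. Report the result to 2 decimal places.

[26.17, 39.61]

Estimated true score = 0.79000*31 + (1 − 0.79000)*40 ≈ 32.89000
SE_est = 6.40000*√(0.79000*0.21000) ≈ 2.60677
99% CI: 32.89000 ± 6.71505 ≈ (26.17495, 39.60505)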